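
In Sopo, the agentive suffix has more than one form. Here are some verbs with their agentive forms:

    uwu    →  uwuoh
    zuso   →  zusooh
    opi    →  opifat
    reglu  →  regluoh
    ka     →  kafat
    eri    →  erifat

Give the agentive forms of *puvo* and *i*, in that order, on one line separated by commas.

puvooh, ifat

The alternation tracks the last vowel of the stem — -oh when the last vowel of the stem is a rounded vowel (*uwu*, *zuso*, *reglu*); -fat when the last vowel of the stem is an unrounded vowel (*opi*, *ka*, *eri*).
The last vowel of *puvo* is /o/, which is a rounded vowel, so the suffix is -oh, giving *puvooh*.
The last vowel of *i* is /i/, which is an unrounded vowel, so the suffix is -fat, giving *ifat*.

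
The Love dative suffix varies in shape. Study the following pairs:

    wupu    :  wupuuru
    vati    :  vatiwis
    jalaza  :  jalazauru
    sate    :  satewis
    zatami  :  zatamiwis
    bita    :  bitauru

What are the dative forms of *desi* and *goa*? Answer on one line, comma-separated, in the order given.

The alternation tracks the last vowel of the stem — -wis when the last vowel of the stem is a front vowel (*vati*, *sate*, *zatami*); -uru when the last vowel of the stem is a back vowel (*wupu*, *jalaza*, *bita*).
*desi* — last vowel /i/ (a front vowel) → -wis → *desiwis*.
*goa* — last vowel /a/ (a back vowel) → -uru → *goauru*.

desiwis, goauru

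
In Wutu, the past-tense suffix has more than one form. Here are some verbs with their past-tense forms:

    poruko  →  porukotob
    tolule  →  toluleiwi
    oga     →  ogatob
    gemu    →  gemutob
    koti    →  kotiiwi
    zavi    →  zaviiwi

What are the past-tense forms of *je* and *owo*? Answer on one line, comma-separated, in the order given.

jeiwi, owotob

The alternation tracks the last vowel of the stem — -iwi when the last vowel of the stem is a front vowel (*tolule*, *koti*, *zavi*); -tob when the last vowel of the stem is a back vowel (*poruko*, *oga*, *gemu*).
*je*: last vowel = /e/, a front vowel → -iwi → *jeiwi*.
*owo* — last vowel /o/ (a back vowel) → -tob → *owotob*.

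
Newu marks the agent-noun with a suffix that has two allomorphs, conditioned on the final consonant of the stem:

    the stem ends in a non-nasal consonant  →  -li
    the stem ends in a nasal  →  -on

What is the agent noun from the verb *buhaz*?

*buhaz*: final consonant = /z/, non-nasal → -li → *buhazli*.

buhazli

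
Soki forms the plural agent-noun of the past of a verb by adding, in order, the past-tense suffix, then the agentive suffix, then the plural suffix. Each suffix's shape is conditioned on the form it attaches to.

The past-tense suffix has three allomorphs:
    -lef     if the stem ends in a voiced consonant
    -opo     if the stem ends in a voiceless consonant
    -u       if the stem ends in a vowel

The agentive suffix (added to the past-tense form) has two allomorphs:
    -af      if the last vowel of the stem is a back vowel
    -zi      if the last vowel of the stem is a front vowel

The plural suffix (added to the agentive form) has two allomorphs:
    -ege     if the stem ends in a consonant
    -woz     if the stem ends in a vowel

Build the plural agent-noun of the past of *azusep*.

azusepopoafege

Since the final sound of *azusep* is /p/ (a voiceless consonant), it takes -opo, giving *azusepopo*.
Since the last vowel of the past-tense form *azusepopo* is /o/ (a back vowel), it takes -af, giving *azusepopoaf*.
The final sound of the agentive form *azusepopoaf* is /f/, which is a consonant, so the plural suffix is -ege, giving *azusepopoafege*.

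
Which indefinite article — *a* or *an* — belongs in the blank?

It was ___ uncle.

an

The indefinite article is chosen by the initial *sound* of the following word, not its spelling.
*uncle* begins with the sound /ʌ/ (u pronounced /ʌ/) — a vowel sound.
So the article is *an*: It was an uncle.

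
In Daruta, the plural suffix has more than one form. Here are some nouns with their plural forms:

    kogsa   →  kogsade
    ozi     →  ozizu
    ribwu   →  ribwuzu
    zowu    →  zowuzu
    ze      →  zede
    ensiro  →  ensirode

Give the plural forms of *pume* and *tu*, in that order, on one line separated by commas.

The alternation tracks the last vowel of the stem — -zu when the last vowel of the stem is a high vowel (*ozi*, *ribwu*, *zowu*); -de when the last vowel of the stem is a non-high vowel (*kogsa*, *ze*, *ensiro*).
*pume* — last vowel /e/ (a non-high vowel) → -de → *pumede*.
*tu* — last vowel /u/ (a high vowel) → -zu → *tuzu*.

pumede, tuzu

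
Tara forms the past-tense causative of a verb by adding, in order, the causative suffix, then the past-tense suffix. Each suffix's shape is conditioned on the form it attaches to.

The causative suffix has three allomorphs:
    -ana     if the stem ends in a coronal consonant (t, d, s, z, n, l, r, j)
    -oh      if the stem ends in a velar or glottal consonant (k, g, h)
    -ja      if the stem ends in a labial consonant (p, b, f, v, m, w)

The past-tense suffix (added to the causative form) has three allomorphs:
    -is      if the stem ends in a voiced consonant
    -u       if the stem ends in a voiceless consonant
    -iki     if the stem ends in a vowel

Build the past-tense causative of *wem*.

The final consonant of *wem* is /m/, which is labial, so the causative suffix is -ja, giving *wemja*.
The causative form *wemja* — final sound /a/ (a vowel) → -iki → *wemjaiki*.

wemjaiki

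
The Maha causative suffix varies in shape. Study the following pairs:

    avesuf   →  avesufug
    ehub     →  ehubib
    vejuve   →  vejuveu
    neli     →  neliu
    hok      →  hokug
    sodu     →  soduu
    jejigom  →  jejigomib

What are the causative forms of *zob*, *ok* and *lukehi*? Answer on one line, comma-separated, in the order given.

zobib, okug, lukehiu

The suffix is conditioned by the final sound: -ug when the stem ends in a voiceless consonant (*avesuf*, *hok*); -ib when the stem ends in a voiced consonant (*ehub*, *jejigom*); -u when the stem ends in a vowel (*vejuve*, *neli*, *sodu*).
*zob*: final sound = /b/, a voiced consonant → -ib → *zobib*.
Since the final sound of *ok* is /k/ (a voiceless consonant), it takes -ug, giving *okug*.
*lukehi*: final sound = /i/, a vowel → -u → *lukehiu*.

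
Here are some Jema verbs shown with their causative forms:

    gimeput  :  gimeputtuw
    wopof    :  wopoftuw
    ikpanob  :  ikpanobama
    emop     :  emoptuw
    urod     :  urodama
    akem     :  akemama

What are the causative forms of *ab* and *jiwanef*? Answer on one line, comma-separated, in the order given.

abama, jiwaneftuw

The pattern is voicing of the final consonant: -tuw when the stem ends in a voiceless consonant (*gimeput*, *wopof*, *emop*); -ama when the stem ends in a voiced consonant (*ikpanob*, *urod*, *akem*).
*ab* — final consonant /b/ (voiced) → -ama → *abama*.
*jiwanef*: final consonant = /f/, voiceless → -tuw → *jiwaneftuw*.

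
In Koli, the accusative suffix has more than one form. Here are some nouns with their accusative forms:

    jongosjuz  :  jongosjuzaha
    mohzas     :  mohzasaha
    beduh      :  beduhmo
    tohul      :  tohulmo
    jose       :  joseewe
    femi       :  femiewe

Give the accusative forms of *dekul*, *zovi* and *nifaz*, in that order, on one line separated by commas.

The alternation tracks the final sound of the stem — -aha when the stem ends in a sibilant (*jongosjuz*, *mohzas*); -mo when the stem ends in a non-sibilant consonant (*beduh*, *tohul*); -ewe when the stem ends in a vowel (*jose*, *femi*).
The final sound of *dekul* is /l/, which is a non-sibilant consonant, so the suffix is -mo, giving *dekulmo*.
*zovi* — final sound /i/ (a vowel) → -ewe → *zoviewe*.
The final sound of *nifaz* is /z/, which is a sibilant, so the suffix is -aha, giving *nifazaha*.

dekulmo, zoviewe, nifazaha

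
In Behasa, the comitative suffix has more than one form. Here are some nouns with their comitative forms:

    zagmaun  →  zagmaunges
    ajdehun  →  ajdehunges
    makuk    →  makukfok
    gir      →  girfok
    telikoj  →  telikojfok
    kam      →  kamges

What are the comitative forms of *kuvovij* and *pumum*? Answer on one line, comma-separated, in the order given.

kuvovijfok, pumumges

The suffix is conditioned by the final consonant: -ges when the stem ends in a nasal (*zagmaun*, *ajdehun*, *kam*); -fok when the stem ends in a non-nasal consonant (*makuk*, *gir*, *telikoj*).
Since the final consonant of *kuvovij* is /j/ (non-nasal), it takes -fok, giving *kuvovijfok*.
*pumum* — final consonant /m/ (a nasal) → -ges → *pumumges*.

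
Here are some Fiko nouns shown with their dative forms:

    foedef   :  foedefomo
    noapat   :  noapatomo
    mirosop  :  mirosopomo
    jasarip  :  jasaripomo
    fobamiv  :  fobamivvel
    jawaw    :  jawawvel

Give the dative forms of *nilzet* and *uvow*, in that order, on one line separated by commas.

The suffix is conditioned by the final consonant: -omo when the stem ends in a voiceless consonant (*foedef*, *noapat*, *mirosop*, *jasarip*); -vel when the stem ends in a voiced consonant (*fobamiv*, *jawaw*).
*nilzet* — final consonant /t/ (voiceless) → -omo → *nilzetomo*.
Since the final consonant of *uvow* is /w/ (voiced), it takes -vel, giving *uvowvel*.

nilzetomo, uvowvel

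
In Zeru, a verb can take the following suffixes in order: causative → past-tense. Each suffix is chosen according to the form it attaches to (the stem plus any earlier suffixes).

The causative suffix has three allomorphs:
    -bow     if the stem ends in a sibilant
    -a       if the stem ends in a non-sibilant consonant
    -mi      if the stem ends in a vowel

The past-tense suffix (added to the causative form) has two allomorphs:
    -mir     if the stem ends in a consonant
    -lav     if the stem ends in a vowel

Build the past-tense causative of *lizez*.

*lizez*: final sound = /z/, a sibilant → -bow → *lizezbow*.
Since the final sound of the causative form *lizezbow* is /w/ (a consonant), it takes -mir, giving *lizezbowmir*.

lizezbowmir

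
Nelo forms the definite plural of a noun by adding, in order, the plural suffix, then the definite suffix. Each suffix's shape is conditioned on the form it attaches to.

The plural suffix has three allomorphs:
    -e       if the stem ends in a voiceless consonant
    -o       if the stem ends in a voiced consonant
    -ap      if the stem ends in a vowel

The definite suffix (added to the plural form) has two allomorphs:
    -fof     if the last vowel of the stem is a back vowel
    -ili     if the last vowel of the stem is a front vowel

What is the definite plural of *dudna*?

*dudna* — final sound /a/ (a vowel) → -ap → *dudnaap*.
The plural form *dudnaap*: last vowel = /a/, a back vowel → -fof → *dudnaapfof*.

dudnaapfof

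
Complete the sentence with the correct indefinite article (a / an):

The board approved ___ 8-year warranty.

an

The indefinite article is chosen by the initial *sound* of the following word, not its spelling.
The number *8* is spoken "eight", beginning with /eɪt/ — a vowel sound.
So the article is *an*: The board approved an 8-year warranty.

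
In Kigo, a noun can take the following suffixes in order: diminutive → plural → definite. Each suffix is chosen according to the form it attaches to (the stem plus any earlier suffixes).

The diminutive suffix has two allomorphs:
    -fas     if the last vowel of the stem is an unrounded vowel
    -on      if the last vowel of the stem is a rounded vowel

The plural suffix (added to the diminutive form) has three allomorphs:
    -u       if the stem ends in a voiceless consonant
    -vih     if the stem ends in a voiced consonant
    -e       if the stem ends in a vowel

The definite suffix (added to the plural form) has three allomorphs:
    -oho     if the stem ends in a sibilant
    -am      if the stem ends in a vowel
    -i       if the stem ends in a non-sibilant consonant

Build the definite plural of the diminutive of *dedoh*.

dedohonvihi

Since the last vowel of *dedoh* is /o/ (a rounded vowel), it takes -on, giving *dedohon*.
The diminutive form *dedohon* — final sound /n/ (a voiced consonant) → -vih → *dedohonvih*.
Since the final sound of the plural form *dedohonvih* is /h/ (a non-sibilant consonant), it takes -i, giving *dedohonvihi*.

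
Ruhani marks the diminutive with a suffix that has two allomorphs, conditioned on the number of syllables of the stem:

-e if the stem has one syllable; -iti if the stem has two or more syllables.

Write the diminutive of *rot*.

rote

*rot* has one syllable, so the suffix is -e, giving *rote*.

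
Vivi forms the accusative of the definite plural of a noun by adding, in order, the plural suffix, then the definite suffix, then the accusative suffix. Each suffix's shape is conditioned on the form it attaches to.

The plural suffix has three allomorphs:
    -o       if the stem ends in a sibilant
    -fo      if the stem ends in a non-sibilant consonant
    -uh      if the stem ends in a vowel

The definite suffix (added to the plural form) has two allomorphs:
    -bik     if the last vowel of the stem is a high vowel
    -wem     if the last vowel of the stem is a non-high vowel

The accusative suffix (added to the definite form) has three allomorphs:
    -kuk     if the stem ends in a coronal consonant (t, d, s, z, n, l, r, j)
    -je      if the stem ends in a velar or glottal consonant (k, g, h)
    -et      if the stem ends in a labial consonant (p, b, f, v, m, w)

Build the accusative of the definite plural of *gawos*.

The final sound of *gawos* is /s/, which is a sibilant, so the plural suffix is -o, giving *gawoso*.
The plural form *gawoso* — last vowel /o/ (a non-high vowel) → -wem → *gawosowem*.
Since the final consonant of the definite form *gawosowem* is /m/ (labial), it takes -et, giving *gawosowemet*.

gawosowemet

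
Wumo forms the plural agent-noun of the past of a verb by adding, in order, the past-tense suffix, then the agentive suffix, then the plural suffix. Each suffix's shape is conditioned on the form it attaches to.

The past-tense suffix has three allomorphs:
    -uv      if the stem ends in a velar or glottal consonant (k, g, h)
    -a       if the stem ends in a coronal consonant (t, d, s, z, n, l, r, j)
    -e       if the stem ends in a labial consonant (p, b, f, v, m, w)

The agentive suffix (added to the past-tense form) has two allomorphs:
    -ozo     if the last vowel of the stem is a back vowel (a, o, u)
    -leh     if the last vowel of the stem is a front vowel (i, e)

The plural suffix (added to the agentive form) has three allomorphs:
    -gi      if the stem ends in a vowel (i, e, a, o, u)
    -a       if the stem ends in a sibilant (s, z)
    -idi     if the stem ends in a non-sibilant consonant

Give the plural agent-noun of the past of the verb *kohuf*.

*kohuf* — final consonant /f/ (labial) → -e → *kohufe*.
Since the last vowel of the past-tense form *kohufe* is /e/ (a front vowel), it takes -leh, giving *kohufeleh*.
Since the final sound of the agentive form *kohufeleh* is /h/ (a non-sibilant consonant), it takes -idi, giving *kohufelehidi*.

kohufelehidi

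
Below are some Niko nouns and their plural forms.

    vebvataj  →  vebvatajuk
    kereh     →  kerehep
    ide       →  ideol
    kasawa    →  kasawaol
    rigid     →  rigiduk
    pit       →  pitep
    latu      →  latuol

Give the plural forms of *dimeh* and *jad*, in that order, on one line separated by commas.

The pattern is voicing of the final sound: -ep when the stem ends in a voiceless consonant (*kereh*, *pit*); -uk when the stem ends in a voiced consonant (*vebvataj*, *rigid*); -ol when the stem ends in a vowel (*ide*, *kasawa*, *latu*).
*dimeh* — final sound /h/ (a voiceless consonant) → -ep → *dimehep*.
The final sound of *jad* is /d/, which is a voiced consonant, so the suffix is -uk, giving *jaduk*.

dimehep, jaduk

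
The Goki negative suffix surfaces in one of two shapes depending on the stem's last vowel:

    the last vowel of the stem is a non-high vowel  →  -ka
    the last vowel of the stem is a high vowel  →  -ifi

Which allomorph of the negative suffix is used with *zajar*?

-ka

*zajar*: last vowel = /a/, a non-high vowel → -ka.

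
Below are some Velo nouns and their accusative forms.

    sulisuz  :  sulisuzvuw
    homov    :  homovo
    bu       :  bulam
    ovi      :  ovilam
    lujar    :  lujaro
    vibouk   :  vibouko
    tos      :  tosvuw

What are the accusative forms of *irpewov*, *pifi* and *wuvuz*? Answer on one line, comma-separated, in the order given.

irpewovo, pifilam, wuvuzvuw

The suffix is conditioned by the final sound: -vuw when the stem ends in a sibilant (*sulisuz*, *tos*); -o when the stem ends in a non-sibilant consonant (*homov*, *lujar*, *vibouk*); -lam when the stem ends in a vowel (*bu*, *ovi*).
The final sound of *irpewov* is /v/, which is a non-sibilant consonant, so the suffix is -o, giving *irpewovo*.
Since the final sound of *pifi* is /i/ (a vowel), it takes -lam, giving *pifilam*.
The final sound of *wuvuz* is /z/, which is a sibilant, so the suffix is -vuw, giving *wuvuzvuw*.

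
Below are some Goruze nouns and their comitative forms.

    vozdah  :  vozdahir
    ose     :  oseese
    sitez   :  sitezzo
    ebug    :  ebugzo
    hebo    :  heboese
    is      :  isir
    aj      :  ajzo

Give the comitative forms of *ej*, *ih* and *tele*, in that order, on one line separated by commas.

ejzo, ihir, teleese

The pattern is voicing of the final sound: -ir when the stem ends in a voiceless consonant (*vozdah*, *is*); -zo when the stem ends in a voiced consonant (*sitez*, *ebug*, *aj*); -ese when the stem ends in a vowel (*ose*, *hebo*).
The final sound of *ej* is /j/, which is a voiced consonant, so the suffix is -zo, giving *ejzo*.
Since the final sound of *ih* is /h/ (a voiceless consonant), it takes -ir, giving *ihir*.
*tele* — final sound /e/ (a vowel) → -ese → *teleese*.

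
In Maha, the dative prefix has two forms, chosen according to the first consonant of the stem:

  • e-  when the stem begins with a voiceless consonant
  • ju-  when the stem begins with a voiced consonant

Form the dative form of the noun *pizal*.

epizal

Since the first consonant of *pizal* is /p/ (voiceless), it takes e-, giving *epizal*.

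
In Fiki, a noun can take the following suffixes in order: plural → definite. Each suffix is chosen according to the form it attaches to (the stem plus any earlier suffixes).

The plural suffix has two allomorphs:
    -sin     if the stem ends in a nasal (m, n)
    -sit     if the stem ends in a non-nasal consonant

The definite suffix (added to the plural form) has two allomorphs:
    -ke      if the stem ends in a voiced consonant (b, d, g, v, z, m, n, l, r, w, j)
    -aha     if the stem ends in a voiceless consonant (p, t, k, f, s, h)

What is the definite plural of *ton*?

*ton* — final consonant /n/ (a nasal) → -sin → *tonsin*.
Since the final consonant of the plural form *tonsin* is /n/ (voiced), it takes -ke, giving *tonsinke*.

tonsinke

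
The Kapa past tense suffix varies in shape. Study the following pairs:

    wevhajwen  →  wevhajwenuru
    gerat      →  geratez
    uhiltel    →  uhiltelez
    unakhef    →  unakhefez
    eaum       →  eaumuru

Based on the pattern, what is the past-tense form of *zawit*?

The alternation tracks the final consonant of the stem — -uru when the stem ends in a nasal (*wevhajwen*, *eaum*); -ez when the stem ends in a non-nasal consonant (*gerat*, *uhiltel*, *unakhef*).
Since the final consonant of *zawit* is /t/ (non-nasal), it takes -ez, giving *zawitez*.

zawitez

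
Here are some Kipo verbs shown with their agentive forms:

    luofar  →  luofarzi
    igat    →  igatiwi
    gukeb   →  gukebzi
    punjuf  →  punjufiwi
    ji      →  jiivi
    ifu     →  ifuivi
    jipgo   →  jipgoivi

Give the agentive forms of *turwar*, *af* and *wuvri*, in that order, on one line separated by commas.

turwarzi, afiwi, wuvriivi

Looking at the final sound of each stem: -iwi when the stem ends in a voiceless consonant (*igat*, *punjuf*); -zi when the stem ends in a voiced consonant (*luofar*, *gukeb*); -ivi when the stem ends in a vowel (*ji*, *ifu*, *jipgo*).
*turwar*: final sound = /r/, a voiced consonant → -zi → *turwarzi*.
*af* — final sound /f/ (a voiceless consonant) → -iwi → *afiwi*.
Since the final sound of *wuvri* is /i/ (a vowel), it takes -ivi, giving *wuvriivi*.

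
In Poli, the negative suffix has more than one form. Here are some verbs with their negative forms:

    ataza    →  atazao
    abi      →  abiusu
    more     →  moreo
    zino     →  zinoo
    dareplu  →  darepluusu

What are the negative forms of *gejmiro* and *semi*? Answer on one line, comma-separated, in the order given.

Looking at the last vowel of each stem: -usu when the last vowel of the stem is a high vowel (*abi*, *dareplu*); -o when the last vowel of the stem is a non-high vowel (*ataza*, *more*, *zino*).
The last vowel of *gejmiro* is /o/, which is a non-high vowel, so the suffix is -o, giving *gejmiroo*.
*semi* — last vowel /i/ (a high vowel) → -usu → *semiusu*.

gejmiroo, semiusu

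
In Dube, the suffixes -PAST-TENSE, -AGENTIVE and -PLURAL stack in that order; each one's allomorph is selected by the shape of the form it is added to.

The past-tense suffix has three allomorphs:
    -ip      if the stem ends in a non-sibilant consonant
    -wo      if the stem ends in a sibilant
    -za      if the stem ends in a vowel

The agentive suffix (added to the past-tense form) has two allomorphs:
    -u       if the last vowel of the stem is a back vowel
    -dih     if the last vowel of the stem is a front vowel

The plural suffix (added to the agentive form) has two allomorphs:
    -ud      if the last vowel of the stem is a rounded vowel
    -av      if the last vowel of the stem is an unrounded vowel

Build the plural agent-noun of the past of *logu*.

The final sound of *logu* is /u/, which is a vowel, so the past-tense suffix is -za, giving *loguza*.
The past-tense form *loguza* — last vowel /a/ (a back vowel) → -u → *loguzau*.
The agentive form *loguzau*: last vowel = /u/, a rounded vowel → -ud → *loguzauud*.

loguzauud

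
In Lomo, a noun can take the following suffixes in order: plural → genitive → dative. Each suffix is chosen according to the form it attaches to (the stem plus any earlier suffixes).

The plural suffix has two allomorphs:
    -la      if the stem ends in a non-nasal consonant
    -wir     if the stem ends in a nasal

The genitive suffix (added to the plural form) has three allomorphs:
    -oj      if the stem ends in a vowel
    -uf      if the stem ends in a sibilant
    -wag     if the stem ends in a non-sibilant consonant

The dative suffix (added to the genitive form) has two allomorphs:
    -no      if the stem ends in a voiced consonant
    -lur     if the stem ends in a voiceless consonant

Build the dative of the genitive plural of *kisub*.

Since the final consonant of *kisub* is /b/ (non-nasal), it takes -la, giving *kisubla*.
The final sound of the plural form *kisubla* is /a/, which is a vowel, so the genitive suffix is -oj, giving *kisublaoj*.
The genitive form *kisublaoj* — final consonant /j/ (voiced) → -no → *kisublaojno*.

kisublaojno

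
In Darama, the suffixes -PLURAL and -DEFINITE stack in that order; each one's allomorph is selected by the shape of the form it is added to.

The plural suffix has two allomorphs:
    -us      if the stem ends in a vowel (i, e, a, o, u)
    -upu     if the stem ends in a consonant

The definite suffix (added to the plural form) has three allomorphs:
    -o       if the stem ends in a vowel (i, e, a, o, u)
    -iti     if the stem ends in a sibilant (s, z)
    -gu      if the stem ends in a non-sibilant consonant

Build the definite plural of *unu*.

unuusiti

Since the final sound of *unu* is /u/ (a vowel), it takes -us, giving *unuus*.
The plural form *unuus*: final sound = /s/, a sibilant → -iti → *unuusiti*.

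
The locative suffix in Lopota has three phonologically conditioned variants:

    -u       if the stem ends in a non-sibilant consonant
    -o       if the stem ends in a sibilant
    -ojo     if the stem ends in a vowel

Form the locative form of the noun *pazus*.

The final sound of *pazus* is /s/, which is a sibilant, so the suffix is -o, giving *pazuso*.

pazuso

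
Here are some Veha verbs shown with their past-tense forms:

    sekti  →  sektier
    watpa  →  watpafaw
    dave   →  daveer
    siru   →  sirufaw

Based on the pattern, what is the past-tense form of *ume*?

Looking at the last vowel of each stem: -er when the last vowel of the stem is a front vowel (*sekti*, *dave*); -faw when the last vowel of the stem is a back vowel (*watpa*, *siru*).
The last vowel of *ume* is /e/, which is a front vowel, so the suffix is -er, giving *umeer*.

umeer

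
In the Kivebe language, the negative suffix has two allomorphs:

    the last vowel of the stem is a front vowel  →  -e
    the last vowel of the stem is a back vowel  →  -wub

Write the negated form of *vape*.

*vape* — last vowel /e/ (a front vowel) → -e → *vapee*.

vapee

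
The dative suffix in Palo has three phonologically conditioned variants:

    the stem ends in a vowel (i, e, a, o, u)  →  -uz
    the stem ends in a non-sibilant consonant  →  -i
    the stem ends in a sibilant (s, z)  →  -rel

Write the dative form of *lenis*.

lenisrel

*lenis* — final sound /s/ (a sibilant) → -rel → *lenisrel*.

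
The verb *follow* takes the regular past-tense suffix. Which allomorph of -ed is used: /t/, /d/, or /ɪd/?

/d/

The stem *follow* ends in a voiced sound other than /d/.
The -ed suffix is realized as /ɪd/ after /t, d/; as /t/ after other voiceless consonants; and as /d/ after other voiced sounds.
So -ed on *follow* is pronounced /d/.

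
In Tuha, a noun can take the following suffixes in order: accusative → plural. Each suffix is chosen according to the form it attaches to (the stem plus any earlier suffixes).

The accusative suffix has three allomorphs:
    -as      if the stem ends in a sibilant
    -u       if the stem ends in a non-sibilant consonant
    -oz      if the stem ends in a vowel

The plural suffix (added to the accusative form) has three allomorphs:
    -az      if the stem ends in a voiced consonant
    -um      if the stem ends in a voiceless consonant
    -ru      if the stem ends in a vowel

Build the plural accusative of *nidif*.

nidifuru

*nidif* — final sound /f/ (a non-sibilant consonant) → -u → *nidifu*.
The accusative form *nidifu* — final sound /u/ (a vowel) → -ru → *nidifuru*.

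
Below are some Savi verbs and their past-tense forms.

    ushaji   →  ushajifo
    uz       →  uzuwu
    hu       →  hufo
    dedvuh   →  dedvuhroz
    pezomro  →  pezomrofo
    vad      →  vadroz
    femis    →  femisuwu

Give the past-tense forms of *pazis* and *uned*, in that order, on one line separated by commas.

pazisuwu, unedroz

Looking at the final sound of each stem: -uwu when the stem ends in a sibilant (*uz*, *femis*); -roz when the stem ends in a non-sibilant consonant (*dedvuh*, *vad*); -fo when the stem ends in a vowel (*ushaji*, *hu*, *pezomro*).
*pazis* — final sound /s/ (a sibilant) → -uwu → *pazisuwu*.
Since the final sound of *uned* is /d/ (a non-sibilant consonant), it takes -roz, giving *unedroz*.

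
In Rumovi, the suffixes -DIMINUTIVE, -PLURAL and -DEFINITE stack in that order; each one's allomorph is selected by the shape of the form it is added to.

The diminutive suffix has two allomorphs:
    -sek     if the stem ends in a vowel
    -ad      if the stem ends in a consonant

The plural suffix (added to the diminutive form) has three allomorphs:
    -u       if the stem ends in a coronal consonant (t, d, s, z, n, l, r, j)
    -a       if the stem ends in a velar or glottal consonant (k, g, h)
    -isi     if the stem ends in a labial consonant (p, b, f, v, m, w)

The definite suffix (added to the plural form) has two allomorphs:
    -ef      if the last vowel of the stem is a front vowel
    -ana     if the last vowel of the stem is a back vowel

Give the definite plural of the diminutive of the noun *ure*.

uresekaana

The final sound of *ure* is /e/, which is a vowel, so the diminutive suffix is -sek, giving *uresek*.
The diminutive form *uresek* — final consonant /k/ (velar/glottal) → -a → *ureseka*.
The plural form *ureseka*: last vowel = /a/, a back vowel → -ana → *uresekaana*.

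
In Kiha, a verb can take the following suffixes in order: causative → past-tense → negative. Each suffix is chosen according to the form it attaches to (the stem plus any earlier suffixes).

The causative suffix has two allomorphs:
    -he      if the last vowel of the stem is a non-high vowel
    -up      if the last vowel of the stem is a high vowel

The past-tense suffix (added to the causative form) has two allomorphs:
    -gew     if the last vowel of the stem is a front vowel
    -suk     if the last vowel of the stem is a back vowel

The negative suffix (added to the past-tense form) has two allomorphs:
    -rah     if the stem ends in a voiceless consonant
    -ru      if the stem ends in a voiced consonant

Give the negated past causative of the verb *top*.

tophegewru

*top*: last vowel = /o/, a non-high vowel → -he → *tophe*.
The last vowel of the causative form *tophe* is /e/, which is a front vowel, so the past-tense suffix is -gew, giving *tophegew*.
The past-tense form *tophegew*: final consonant = /w/, voiced → -ru → *tophegewru*.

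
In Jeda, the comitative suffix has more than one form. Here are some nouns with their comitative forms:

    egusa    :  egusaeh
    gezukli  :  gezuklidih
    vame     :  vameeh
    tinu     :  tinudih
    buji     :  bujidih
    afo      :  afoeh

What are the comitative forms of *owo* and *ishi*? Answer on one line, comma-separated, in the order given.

The pattern is height harmony: -dih when the last vowel of the stem is a high vowel (*gezukli*, *tinu*, *buji*); -eh when the last vowel of the stem is a non-high vowel (*egusa*, *vame*, *afo*).
*owo*: last vowel = /o/, a non-high vowel → -eh → *owoeh*.
*ishi* — last vowel /i/ (a high vowel) → -dih → *ishidih*.

owoeh, ishidih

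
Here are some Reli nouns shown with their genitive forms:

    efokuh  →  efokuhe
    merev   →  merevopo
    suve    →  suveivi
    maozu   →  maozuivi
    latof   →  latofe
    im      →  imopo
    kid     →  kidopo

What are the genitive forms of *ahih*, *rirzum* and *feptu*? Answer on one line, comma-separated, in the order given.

ahihe, rirzumopo, feptuivi

The suffix is conditioned by the final sound: -e when the stem ends in a voiceless consonant (*efokuh*, *latof*); -opo when the stem ends in a voiced consonant (*merev*, *im*, *kid*); -ivi when the stem ends in a vowel (*suve*, *maozu*).
*ahih* — final sound /h/ (a voiceless consonant) → -e → *ahihe*.
*rirzum*: final sound = /m/, a voiced consonant → -opo → *rirzumopo*.
*feptu*: final sound = /u/, a vowel → -ivi → *feptuivi*.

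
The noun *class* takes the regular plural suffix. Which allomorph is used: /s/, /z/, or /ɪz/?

/ɪz/

The stem *class* ends in a sibilant (/s, z, ʃ, ʒ, tʃ, dʒ/).
The plural suffix surfaces as /ɪz/ after sibilants, /s/ after other voiceless consonants, and /z/ after other voiced sounds.
So the plural -s on *class* is pronounced /ɪz/.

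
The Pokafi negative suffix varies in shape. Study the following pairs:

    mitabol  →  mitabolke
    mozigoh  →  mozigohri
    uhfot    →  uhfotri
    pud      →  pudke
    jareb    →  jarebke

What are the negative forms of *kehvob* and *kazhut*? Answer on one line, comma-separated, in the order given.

kehvobke, kazhutri

The alternation tracks the final consonant of the stem — -ri when the stem ends in a voiceless consonant (*mozigoh*, *uhfot*); -ke when the stem ends in a voiced consonant (*mitabol*, *pud*, *jareb*).
*kehvob*: final consonant = /b/, voiced → -ke → *kehvobke*.
*kazhut* — final consonant /t/ (voiceless) → -ri → *kazhutri*.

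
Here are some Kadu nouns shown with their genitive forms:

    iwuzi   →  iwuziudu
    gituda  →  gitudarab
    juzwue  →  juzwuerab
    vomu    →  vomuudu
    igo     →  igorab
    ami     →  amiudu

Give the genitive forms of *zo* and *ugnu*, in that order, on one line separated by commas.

The alternation tracks the last vowel of the stem — -udu when the last vowel of the stem is a high vowel (*iwuzi*, *vomu*, *ami*); -rab when the last vowel of the stem is a non-high vowel (*gituda*, *juzwue*, *igo*).
Since the last vowel of *zo* is /o/ (a non-high vowel), it takes -rab, giving *zorab*.
The last vowel of *ugnu* is /u/, which is a high vowel, so the suffix is -udu, giving *ugnuudu*.

zorab, ugnuudu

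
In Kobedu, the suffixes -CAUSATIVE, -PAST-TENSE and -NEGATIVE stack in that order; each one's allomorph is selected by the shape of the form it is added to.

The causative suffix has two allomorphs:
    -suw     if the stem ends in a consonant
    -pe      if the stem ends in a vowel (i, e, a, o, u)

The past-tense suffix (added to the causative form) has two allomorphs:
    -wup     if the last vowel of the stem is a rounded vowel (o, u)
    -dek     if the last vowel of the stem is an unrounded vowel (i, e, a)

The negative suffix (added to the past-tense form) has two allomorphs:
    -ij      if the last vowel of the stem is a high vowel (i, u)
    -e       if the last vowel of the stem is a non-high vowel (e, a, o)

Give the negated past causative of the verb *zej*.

zejsuwwupij

*zej*: final sound = /j/, a consonant → -suw → *zejsuw*.
The causative form *zejsuw*: last vowel = /u/, a rounded vowel → -wup → *zejsuwwup*.
The past-tense form *zejsuwwup*: last vowel = /u/, a high vowel → -ij → *zejsuwwupij*.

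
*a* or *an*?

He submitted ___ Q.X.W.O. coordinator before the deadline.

a

The indefinite article is chosen by the initial *sound* of the following word, not its spelling.
The initialism *Q.X.W.O.* is read letter by letter; the first letter, Q, is pronounced /kjuː/, which begins with a consonant sound.
So the article is *a*: He submitted a Q.X.W.O. coordinator before the deadline.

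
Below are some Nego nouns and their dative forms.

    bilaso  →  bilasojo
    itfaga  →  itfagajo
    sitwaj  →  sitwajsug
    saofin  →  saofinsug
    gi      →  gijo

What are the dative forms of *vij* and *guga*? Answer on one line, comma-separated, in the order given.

vijsug, gugajo

The suffix is conditioned by the final sound: -sug when the stem ends in a consonant (*sitwaj*, *saofin*); -jo when the stem ends in a vowel (*bilaso*, *itfaga*, *gi*).
*vij*: final sound = /j/, a consonant → -sug → *vijsug*.
*guga* — final sound /a/ (a vowel) → -jo → *gugajo*.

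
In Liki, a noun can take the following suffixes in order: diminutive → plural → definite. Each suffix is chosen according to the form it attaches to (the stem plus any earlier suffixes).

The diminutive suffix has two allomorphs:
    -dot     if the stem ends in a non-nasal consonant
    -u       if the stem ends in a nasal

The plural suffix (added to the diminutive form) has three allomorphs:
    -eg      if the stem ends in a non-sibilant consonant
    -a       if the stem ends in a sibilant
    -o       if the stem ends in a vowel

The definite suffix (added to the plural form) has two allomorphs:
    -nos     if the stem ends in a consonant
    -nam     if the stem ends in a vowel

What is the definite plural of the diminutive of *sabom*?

sabomuonam

The final consonant of *sabom* is /m/, which is a nasal, so the diminutive suffix is -u, giving *sabomu*.
The final sound of the diminutive form *sabomu* is /u/, which is a vowel, so the plural suffix is -o, giving *sabomuo*.
The final sound of the plural form *sabomuo* is /o/, which is a vowel, so the definite suffix is -nam, giving *sabomuonam*.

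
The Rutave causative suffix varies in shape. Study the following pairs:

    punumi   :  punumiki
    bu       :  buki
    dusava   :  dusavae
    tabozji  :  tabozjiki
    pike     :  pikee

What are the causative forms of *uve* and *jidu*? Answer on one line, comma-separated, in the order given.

uvee, jiduki

The pattern is height harmony: -ki when the last vowel of the stem is a high vowel (*punumi*, *bu*, *tabozji*); -e when the last vowel of the stem is a non-high vowel (*dusava*, *pike*).
*uve*: last vowel = /e/, a non-high vowel → -e → *uvee*.
Since the last vowel of *jidu* is /u/ (a high vowel), it takes -ki, giving *jiduki*.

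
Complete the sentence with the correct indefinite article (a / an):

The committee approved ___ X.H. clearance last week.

an

The indefinite article is chosen by the initial *sound* of the following word, not its spelling.
The initialism *X.H.* is read letter by letter; the first letter, X, is pronounced /ɛks/, which begins with a vowel sound.
So the article is *an*: The committee approved an X.H. clearance last week.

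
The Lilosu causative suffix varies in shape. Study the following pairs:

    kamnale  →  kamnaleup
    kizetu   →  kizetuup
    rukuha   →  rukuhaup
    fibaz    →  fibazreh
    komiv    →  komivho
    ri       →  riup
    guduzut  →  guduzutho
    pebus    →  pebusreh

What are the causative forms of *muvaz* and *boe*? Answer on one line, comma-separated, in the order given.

Looking at the final sound of each stem: -reh when the stem ends in a sibilant (*fibaz*, *pebus*); -ho when the stem ends in a non-sibilant consonant (*komiv*, *guduzut*); -up when the stem ends in a vowel (*kamnale*, *kizetu*, *rukuha*, *ri*).
Since the final sound of *muvaz* is /z/ (a sibilant), it takes -reh, giving *muvazreh*.
Since the final sound of *boe* is /e/ (a vowel), it takes -up, giving *boeup*.

muvazreh, boeup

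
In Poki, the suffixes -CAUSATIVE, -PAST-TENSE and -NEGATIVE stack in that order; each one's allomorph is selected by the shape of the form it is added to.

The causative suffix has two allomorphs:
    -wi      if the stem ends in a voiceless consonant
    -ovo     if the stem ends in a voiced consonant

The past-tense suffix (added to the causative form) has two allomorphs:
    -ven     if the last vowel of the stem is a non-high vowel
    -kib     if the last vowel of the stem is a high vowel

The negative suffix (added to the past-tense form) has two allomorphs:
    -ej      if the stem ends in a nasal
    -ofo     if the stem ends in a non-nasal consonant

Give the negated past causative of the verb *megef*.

*megef* — final consonant /f/ (voiceless) → -wi → *megefwi*.
The causative form *megefwi*: last vowel = /i/, a high vowel → -kib → *megefwikib*.
The past-tense form *megefwikib*: final consonant = /b/, non-nasal → -ofo → *megefwikibofo*.

megefwikibofo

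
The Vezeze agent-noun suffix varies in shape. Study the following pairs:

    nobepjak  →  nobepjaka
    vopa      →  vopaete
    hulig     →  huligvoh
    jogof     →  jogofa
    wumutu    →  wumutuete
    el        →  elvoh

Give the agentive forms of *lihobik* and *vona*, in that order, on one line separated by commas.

The alternation tracks the final sound of the stem — -a when the stem ends in a voiceless consonant (*nobepjak*, *jogof*); -voh when the stem ends in a voiced consonant (*hulig*, *el*); -ete when the stem ends in a vowel (*vopa*, *wumutu*).
*lihobik* — final sound /k/ (a voiceless consonant) → -a → *lihobika*.
Since the final sound of *vona* is /a/ (a vowel), it takes -ete, giving *vonaete*.

lihobika, vonaete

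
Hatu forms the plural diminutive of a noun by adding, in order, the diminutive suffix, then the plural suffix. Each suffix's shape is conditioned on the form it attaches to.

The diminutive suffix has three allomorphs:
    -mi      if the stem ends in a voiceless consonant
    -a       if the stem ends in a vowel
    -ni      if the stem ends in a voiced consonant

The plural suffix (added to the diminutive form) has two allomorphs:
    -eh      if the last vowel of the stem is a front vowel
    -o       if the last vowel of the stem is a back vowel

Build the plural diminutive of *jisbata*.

jisbataao

Since the final sound of *jisbata* is /a/ (a vowel), it takes -a, giving *jisbataa*.
The diminutive form *jisbataa* — last vowel /a/ (a back vowel) → -o → *jisbataao*.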